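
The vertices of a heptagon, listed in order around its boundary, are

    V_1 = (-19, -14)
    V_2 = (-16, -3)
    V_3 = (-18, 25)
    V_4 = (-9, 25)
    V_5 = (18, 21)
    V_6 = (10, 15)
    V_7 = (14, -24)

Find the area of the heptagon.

1263.5

Apply the shoelace (surveyor's) formula: 2A = Σ (x_i·y_{i+1} − x_{i+1}·y_i), indices taken mod 7.
Σ = (-167) + (-454) + (-225) + (-639) + (60) + (-450) + (-652) = -2527
Area = |Σ|/2 = 1263.5.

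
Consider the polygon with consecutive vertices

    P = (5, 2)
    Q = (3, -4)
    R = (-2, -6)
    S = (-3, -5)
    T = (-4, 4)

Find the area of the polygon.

60

Cross-terms: -26, -26, -8, -32, -28  ⇒  Σ = -120
Area = |Σ|/2 = 60.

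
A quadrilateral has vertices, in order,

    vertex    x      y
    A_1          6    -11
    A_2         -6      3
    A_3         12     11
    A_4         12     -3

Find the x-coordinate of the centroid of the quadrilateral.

Apply the surveyor's formula. First the cross-terms c_i = x_i·y_{i+1} − x_{i+1}·y_i:
  -48, -102, -168, -114  ⇒  2A = -432, A = -216.
Then Σ (x_i + x_{i+1})·c_i = -6696, so x̄ = -6696 / (6·(-216)) = 31/6.

31/6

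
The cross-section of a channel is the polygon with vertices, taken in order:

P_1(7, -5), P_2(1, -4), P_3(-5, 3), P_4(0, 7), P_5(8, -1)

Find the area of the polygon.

82

P_1→P_2: (7)(-4) − (1)(-5) = -23
P_2→P_3: (1)(3) − (-5)(-4) = -17
P_3→P_4: (-5)(7) − (0)(3) = -35
P_4→P_5: (0)(-1) − (8)(7) = -56
P_5→P_1: (8)(-5) − (7)(-1) = -33
Σ = -164
Area = |Σ|/2 = 82.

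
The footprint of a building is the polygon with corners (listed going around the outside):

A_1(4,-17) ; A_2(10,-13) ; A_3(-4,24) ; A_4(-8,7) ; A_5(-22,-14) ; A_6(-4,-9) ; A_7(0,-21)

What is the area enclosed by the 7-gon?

523

Σ = (118) + (188) + (164) + (266) + (142) + (84) + (84) = 1046
Area = |Σ|/2 = 523.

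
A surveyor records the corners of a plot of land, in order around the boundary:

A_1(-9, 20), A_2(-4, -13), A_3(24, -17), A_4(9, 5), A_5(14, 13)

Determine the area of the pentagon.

647

Σ = (197) + (380) + (273) + (47) + (397) = 1294
Area = |Σ|/2 = 647.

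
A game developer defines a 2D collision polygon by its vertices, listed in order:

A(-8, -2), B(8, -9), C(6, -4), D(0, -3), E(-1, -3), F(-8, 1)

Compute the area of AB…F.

44

Apply Gauss's area formula: 2A = Σ (x_i·y_{i+1} − x_{i+1}·y_i), indices taken mod 6.
Σ = (88) + (22) + (-18) + (-3) + (-25) + (24) = 88
Area = |Σ|/2 = 44.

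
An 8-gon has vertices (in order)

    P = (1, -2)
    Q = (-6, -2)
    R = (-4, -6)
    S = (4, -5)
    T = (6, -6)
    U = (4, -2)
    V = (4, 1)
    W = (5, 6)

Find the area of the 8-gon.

45.5

Apply the shoelace formula: 2A = Σ (x_i·y_{i+1} − x_{i+1}·y_i), indices taken mod 8.
Σ = (-14) + (28) + (44) + (6) + (12) + (12) + (19) + (-16) = 91
Area = |Σ|/2 = 45.5.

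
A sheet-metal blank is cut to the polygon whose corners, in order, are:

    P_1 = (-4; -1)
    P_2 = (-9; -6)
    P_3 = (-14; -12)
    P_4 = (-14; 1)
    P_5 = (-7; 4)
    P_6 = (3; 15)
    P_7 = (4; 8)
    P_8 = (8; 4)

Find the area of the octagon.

192.5

Apply the shoelace formula: 2A = Σ (x_i·y_{i+1} − x_{i+1}·y_i), indices taken mod 8.
Σ = (15) + (24) + (-182) + (-49) + (-117) + (-36) + (-48) + (8) = -385
Area = |Σ|/2 = 192.5.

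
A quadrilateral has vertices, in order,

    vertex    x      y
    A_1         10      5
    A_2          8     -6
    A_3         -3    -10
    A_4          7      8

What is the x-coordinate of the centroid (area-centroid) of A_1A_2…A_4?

957/197

Apply the surveyor's formula. First the cross-terms c_i = x_i·y_{i+1} − x_{i+1}·y_i:
  -100, -98, 46, -45  ⇒  2A = -197, A = -98.5.
Then Σ (x_i + x_{i+1})·c_i = -2871, so x̄ = -2871 / (6·(-98.5)) = 957/197.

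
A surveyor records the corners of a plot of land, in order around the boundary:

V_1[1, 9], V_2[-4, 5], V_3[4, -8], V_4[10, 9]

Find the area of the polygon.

125

Apply the shoelace formula: 2A = Σ (x_i·y_{i+1} − x_{i+1}·y_i), indices taken mod 4.
Cross-terms: 41, 12, 116, 81  ⇒  Σ = 250
Area = |Σ|/2 = 125.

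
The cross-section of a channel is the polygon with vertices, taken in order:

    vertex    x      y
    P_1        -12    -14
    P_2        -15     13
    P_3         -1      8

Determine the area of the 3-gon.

181.5

Apply the surveyor's formula: 2A = Σ (x_i·y_{i+1} − x_{i+1}·y_i), indices taken mod 3.
Σ = (-366) + (-107) + (110) = -363
Area = |Σ|/2 = 181.5.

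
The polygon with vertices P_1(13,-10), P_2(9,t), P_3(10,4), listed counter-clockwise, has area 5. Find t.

12

The doubled signed area Σ (x_i y_{i+1} − x_{i+1} y_i) is linear in t.
With t=0 it equals -26; the coefficient of t is 3 (from the two edges through P_2).
So 3·t + -26 = 2·5 = 10 ⇒ t = 12.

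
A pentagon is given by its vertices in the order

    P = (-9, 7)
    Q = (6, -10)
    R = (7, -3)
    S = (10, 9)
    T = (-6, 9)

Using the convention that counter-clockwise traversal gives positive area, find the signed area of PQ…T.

188

Cross-terms: 48, 52, 93, 144, 39  ⇒  Σ = 376
Signed area = Σ/2 = 188 (positive ⇒ counter-clockwise traversal).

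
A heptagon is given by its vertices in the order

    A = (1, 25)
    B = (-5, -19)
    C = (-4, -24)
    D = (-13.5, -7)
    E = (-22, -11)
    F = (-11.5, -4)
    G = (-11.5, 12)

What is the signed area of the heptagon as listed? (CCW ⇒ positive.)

-336.75

Apply the shoelace (surveyor's) formula: 2A = Σ (x_i·y_{i+1} − x_{i+1}·y_i), indices taken mod 7.
A→B: (1)(-19) − (-5)(25) = 106
B→C: (-5)(-24) − (-4)(-19) = 44
C→D: (-4)(-7) − (-13.5)(-24) = -296
D→E: (-13.5)(-11) − (-22)(-7) = -5.5
E→F: (-22)(-4) − (-11.5)(-11) = -38.5
F→G: (-11.5)(12) − (-11.5)(-4) = -184
G→A: (-11.5)(25) − (1)(12) = -299.5
Σ = -673.5
Signed area = Σ/2 = -336.75 (negative ⇒ clockwise traversal).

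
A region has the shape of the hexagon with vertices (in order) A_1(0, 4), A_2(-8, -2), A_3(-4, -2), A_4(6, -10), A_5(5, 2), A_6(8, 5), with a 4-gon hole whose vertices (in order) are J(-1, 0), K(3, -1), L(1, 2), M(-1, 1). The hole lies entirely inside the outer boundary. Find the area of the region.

Outer boundary:
Σ = (32) + (8) + (52) + (62) + (9) + (32) = 195
Area = |Σ|/2 = 97.5.
Hole:
Apply Gauss's area formula: 2A = Σ (x_i·y_{i+1} − x_{i+1}·y_i), indices taken mod 4.
Σ = (1) + (7) + (3) + (1) = 12
Area = |Σ|/2 = 6.
Net area = 97.5 − 6 = 91.5.

91.5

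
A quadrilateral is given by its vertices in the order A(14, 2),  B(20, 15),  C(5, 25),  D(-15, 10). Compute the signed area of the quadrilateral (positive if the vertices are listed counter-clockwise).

425

A→B: (14)(15) − (20)(2) = 170
B→C: (20)(25) − (5)(15) = 425
C→D: (5)(10) − (-15)(25) = 425
D→A: (-15)(2) − (14)(10) = -170
Σ = 850
Signed area = Σ/2 = 425 (positive ⇒ counter-clockwise traversal).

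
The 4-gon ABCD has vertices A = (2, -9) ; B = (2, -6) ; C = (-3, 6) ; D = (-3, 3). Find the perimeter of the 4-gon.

32

|AB| = √((0)² + (3)²) = √9 = 3
|BC| = √((-5)² + (12)²) = √169 = 13
|CD| = √((0)² + (-3)²) = √9 = 3
|DA| = √((5)² + (-12)²) = √169 = 13
Perimeter = 3 + 13 + 3 + 13 = 32.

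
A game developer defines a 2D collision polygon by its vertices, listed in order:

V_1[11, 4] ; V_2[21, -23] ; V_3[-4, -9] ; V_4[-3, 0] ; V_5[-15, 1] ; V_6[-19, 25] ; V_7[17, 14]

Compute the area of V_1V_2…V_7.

890.5

Apply the surveyor's formula: 2A = Σ (x_i·y_{i+1} − x_{i+1}·y_i), indices taken mod 7.
Cross-terms: -337, -281, -27, -3, -356, -691, -86  ⇒  Σ = -1781
Area = |Σ|/2 = 890.5.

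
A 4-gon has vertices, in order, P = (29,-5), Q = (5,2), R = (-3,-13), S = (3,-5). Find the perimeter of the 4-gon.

78

|PQ| = √((-24)² + (7)²) = √625 = 25
|QR| = √((-8)² + (-15)²) = √289 = 17
|RS| = √((6)² + (8)²) = √100 = 10
|SP| = √((26)² + (0)²) = √676 = 26
Perimeter = 25 + 17 + 10 + 26 = 78.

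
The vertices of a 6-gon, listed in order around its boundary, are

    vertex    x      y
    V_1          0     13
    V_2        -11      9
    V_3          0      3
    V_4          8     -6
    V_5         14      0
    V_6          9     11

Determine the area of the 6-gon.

220.5

Apply Gauss's area formula: 2A = Σ (x_i·y_{i+1} − x_{i+1}·y_i), indices taken mod 6.
V_1→V_2: (0)(9) − (-11)(13) = 143
V_2→V_3: (-11)(3) − (0)(9) = -33
V_3→V_4: (0)(-6) − (8)(3) = -24
V_4→V_5: (8)(0) − (14)(-6) = 84
V_5→V_6: (14)(11) − (9)(0) = 154
V_6→V_1: (9)(13) − (0)(11) = 117
Σ = 441
Area = |Σ|/2 = 220.5.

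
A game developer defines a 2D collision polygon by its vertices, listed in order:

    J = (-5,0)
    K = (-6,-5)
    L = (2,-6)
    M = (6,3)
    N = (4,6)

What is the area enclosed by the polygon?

Apply the shoelace formula: 2A = Σ (x_i·y_{i+1} − x_{i+1}·y_i), indices taken mod 5.
Σ = (25) + (46) + (42) + (24) + (30) = 167
Area = |Σ|/2 = 83.5.

83.5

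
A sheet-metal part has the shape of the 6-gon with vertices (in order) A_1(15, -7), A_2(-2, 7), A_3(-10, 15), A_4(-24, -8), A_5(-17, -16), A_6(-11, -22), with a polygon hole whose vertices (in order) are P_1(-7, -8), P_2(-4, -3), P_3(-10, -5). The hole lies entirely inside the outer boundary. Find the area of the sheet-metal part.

Outer boundary:
Apply the surveyor's formula: 2A = Σ (x_i·y_{i+1} − x_{i+1}·y_i), indices taken mod 6.
Cross-terms: 91, 40, 440, 248, 198, 407  ⇒  Σ = 1424
Area = |Σ|/2 = 712.
Hole:
Σ = (-11) + (-10) + (45) = 24
Area = |Σ|/2 = 12.
Net area = 712 − 12 = 700.

700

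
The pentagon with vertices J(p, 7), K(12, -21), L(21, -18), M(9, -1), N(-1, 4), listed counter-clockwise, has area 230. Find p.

The doubled signed area Σ (x_i y_{i+1} − x_{i+1} y_i) is linear in p.
With p=0 it equals 310; the coefficient of p is -25 (from the two edges through J).
So -25·p + 310 = 2·230 = 460 ⇒ p = -6.

-6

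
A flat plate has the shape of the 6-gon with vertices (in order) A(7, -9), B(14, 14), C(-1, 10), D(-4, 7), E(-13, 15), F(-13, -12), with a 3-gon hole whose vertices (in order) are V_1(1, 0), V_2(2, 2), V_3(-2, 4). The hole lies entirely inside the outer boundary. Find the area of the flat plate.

Outer boundary:
Apply the shoelace formula: 2A = Σ (x_i·y_{i+1} − x_{i+1}·y_i), indices taken mod 6.
A→B: (7)(14) − (14)(-9) = 224
B→C: (14)(10) − (-1)(14) = 154
C→D: (-1)(7) − (-4)(10) = 33
D→E: (-4)(15) − (-13)(7) = 31
E→F: (-13)(-12) − (-13)(15) = 351
F→A: (-13)(-9) − (7)(-12) = 201
Σ = 994
Area = |Σ|/2 = 497.
Hole:
Apply the surveyor's formula: 2A = Σ (x_i·y_{i+1} − x_{i+1}·y_i), indices taken mod 3.
Σ = (2) + (12) + (-4) = 10
Area = |Σ|/2 = 5.
Net area = 497 − 5 = 492.

492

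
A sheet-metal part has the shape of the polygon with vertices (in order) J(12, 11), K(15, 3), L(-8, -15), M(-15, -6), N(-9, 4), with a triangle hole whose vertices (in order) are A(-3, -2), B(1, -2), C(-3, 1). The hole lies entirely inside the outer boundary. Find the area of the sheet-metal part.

378

Outer boundary:
Apply the surveyor's formula: 2A = Σ (x_i·y_{i+1} − x_{i+1}·y_i), indices taken mod 5.
J→K: (12)(3) − (15)(11) = -129
K→L: (15)(-15) − (-8)(3) = -201
L→M: (-8)(-6) − (-15)(-15) = -177
M→N: (-15)(4) − (-9)(-6) = -114
N→J: (-9)(11) − (12)(4) = -147
Σ = -768
Area = |Σ|/2 = 384.
Hole:
A→B: (-3)(-2) − (1)(-2) = 8
B→C: (1)(1) − (-3)(-2) = -5
C→A: (-3)(-2) − (-3)(1) = 9
Σ = 12
Area = |Σ|/2 = 6.
Net area = 384 − 6 = 378.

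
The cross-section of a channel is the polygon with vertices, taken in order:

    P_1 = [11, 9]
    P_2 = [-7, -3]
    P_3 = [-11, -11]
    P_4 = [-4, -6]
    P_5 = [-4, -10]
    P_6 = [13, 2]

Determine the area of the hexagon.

164.5

Apply the shoelace formula: 2A = Σ (x_i·y_{i+1} − x_{i+1}·y_i), indices taken mod 6.
Cross-terms: 30, 44, 22, 16, 122, 95  ⇒  Σ = 329
Area = |Σ|/2 = 164.5.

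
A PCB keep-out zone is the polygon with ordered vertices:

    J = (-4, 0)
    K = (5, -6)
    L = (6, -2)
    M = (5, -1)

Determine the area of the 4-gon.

25

J→K: (-4)(-6) − (5)(0) = 24
K→L: (5)(-2) − (6)(-6) = 26
L→M: (6)(-1) − (5)(-2) = 4
M→J: (5)(0) − (-4)(-1) = -4
Σ = 50
Area = |Σ|/2 = 25.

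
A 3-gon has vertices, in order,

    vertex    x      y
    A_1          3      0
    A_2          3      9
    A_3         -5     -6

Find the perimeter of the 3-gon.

36

|A_1A_2| = √((0)² + (9)²) = √81 = 9
|A_2A_3| = √((-8)² + (-15)²) = √289 = 17
|A_3A_1| = √((8)² + (6)²) = √100 = 10
Perimeter = 9 + 17 + 10 = 36.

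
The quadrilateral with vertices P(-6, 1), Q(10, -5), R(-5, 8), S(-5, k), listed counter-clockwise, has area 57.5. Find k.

5

The doubled signed area Σ (x_i y_{i+1} − x_{i+1} y_i) is linear in k.
With k=0 it equals 110; the coefficient of k is 1 (from the two edges through S).
So 1·k + 110 = 2·57.5 = 115 ⇒ k = 5.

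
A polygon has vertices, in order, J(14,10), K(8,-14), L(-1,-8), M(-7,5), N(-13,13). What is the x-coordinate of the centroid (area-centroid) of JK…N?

658/251

Apply the shoelace (surveyor's) formula. First the cross-terms c_i = x_i·y_{i+1} − x_{i+1}·y_i:
  -276, -78, -61, -26, -312  ⇒  2A = -753, A = -376.5.
Then Σ (x_i + x_{i+1})·c_i = -5922, so x̄ = -5922 / (6·(-376.5)) = 658/251.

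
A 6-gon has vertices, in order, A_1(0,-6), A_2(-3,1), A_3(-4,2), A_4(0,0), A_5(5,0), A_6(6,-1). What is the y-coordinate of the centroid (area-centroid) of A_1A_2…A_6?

-341/183

Apply Gauss's area formula. First the cross-terms c_i = x_i·y_{i+1} − x_{i+1}·y_i:
  -18, -2, 0, 0, -5, -36  ⇒  2A = -61, A = -30.5.
Then Σ (y_i + y_{i+1})·c_i = 341, so ȳ = 341 / (6·(-30.5)) = -341/183.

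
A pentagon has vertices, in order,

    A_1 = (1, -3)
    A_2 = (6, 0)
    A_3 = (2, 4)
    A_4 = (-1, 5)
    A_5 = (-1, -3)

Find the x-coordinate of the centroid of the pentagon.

Apply Gauss's area formula. First the cross-terms c_i = x_i·y_{i+1} − x_{i+1}·y_i:
  18, 24, 14, 8, 6  ⇒  2A = 70, A = 35.
Then Σ (x_i + x_{i+1})·c_i = 316, so x̄ = 316 / (6·35) = 158/105.

158/105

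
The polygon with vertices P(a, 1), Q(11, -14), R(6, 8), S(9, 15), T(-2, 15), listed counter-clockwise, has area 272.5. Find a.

-7

The doubled signed area Σ (x_i y_{i+1} − x_{i+1} y_i) is linear in a.
With a=0 it equals 342; the coefficient of a is -29 (from the two edges through P).
So -29·a + 342 = 2·272.5 = 545 ⇒ a = -7.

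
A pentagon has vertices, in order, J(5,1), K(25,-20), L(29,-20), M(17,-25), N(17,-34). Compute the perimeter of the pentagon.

|JK| = √((20)² + (-21)²) = √841 = 29
|KL| = √((4)² + (0)²) = √16 = 4
|LM| = √((-12)² + (-5)²) = √169 = 13
|MN| = √((0)² + (-9)²) = √81 = 9
|NJ| = √((-12)² + (35)²) = √1369 = 37
Perimeter = 29 + 4 + 13 + 9 + 37 = 92.

92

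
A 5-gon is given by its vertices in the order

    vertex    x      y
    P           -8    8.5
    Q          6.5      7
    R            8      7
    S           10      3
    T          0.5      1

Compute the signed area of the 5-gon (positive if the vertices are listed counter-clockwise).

Apply the shoelace (surveyor's) formula: 2A = Σ (x_i·y_{i+1} − x_{i+1}·y_i), indices taken mod 5.
Cross-terms: -111.25, -10.5, -46, 8.5, 12.25  ⇒  Σ = -147
Signed area = Σ/2 = -73.5 (negative ⇒ clockwise traversal).

-73.5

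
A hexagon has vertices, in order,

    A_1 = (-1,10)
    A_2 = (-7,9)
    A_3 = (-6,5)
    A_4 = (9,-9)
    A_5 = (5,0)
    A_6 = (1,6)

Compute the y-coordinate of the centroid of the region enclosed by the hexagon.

71/27

Apply Gauss's area formula. First the cross-terms c_i = x_i·y_{i+1} − x_{i+1}·y_i:
  61, 19, 9, 45, 30, 16  ⇒  2A = 180, A = 90.
Then Σ (y_i + y_{i+1})·c_i = 1420, so ȳ = 1420 / (6·90) = 71/27.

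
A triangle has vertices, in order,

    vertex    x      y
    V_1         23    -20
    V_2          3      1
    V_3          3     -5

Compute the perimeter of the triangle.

|V_1V_2| = √((-20)² + (21)²) = √841 = 29
|V_2V_3| = √((0)² + (-6)²) = √36 = 6
|V_3V_1| = √((20)² + (-15)²) = √625 = 25
Perimeter = 29 + 6 + 25 = 60.

60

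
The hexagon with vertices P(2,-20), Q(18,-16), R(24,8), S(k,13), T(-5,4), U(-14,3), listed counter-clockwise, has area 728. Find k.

The doubled signed area Σ (x_i y_{i+1} − x_{i+1} y_i) is linear in k.
With k=0 it equals 1548; the coefficient of k is -4 (from the two edges through S).
So -4·k + 1548 = 2·728 = 1456 ⇒ k = 23.

23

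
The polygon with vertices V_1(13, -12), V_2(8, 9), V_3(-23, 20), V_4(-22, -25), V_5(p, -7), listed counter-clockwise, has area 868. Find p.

Write out the shoelace sum; only the two edges meeting at V_5 involve p:
2·Area = [((-22)·(-7) − p·(-25)) + (p·(-12) − 13·(-7))] + 1595
       = 13·p + 1840 = 1736
⇒ p = -8.

-8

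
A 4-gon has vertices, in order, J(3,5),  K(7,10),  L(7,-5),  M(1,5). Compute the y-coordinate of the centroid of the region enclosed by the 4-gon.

Apply the shoelace (surveyor's) formula. First the cross-terms c_i = x_i·y_{i+1} − x_{i+1}·y_i:
  -5, -105, 40, -10  ⇒  2A = -80, A = -40.
Then Σ (y_i + y_{i+1})·c_i = -700, so ȳ = -700 / (6·(-40)) = 35/12.

35/12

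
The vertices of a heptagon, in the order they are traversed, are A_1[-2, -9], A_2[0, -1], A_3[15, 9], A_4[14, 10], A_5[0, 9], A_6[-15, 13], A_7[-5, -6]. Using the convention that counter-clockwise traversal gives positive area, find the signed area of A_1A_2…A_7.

Σ = (2) + (15) + (24) + (126) + (135) + (155) + (33) = 490
Signed area = Σ/2 = 245 (positive ⇒ counter-clockwise traversal).

245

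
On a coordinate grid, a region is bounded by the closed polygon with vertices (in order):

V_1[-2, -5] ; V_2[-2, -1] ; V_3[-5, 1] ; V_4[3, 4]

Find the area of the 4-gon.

V_1→V_2: (-2)(-1) − (-2)(-5) = -8
V_2→V_3: (-2)(1) − (-5)(-1) = -7
V_3→V_4: (-5)(4) − (3)(1) = -23
V_4→V_1: (3)(-5) − (-2)(4) = -7
Σ = -45
Area = |Σ|/2 = 22.5.

22.5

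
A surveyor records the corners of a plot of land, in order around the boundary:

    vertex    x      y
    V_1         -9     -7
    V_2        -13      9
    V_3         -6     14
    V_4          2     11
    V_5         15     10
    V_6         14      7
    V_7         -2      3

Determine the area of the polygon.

Apply the surveyor's formula: 2A = Σ (x_i·y_{i+1} − x_{i+1}·y_i), indices taken mod 7.
V_1→V_2: (-9)(9) − (-13)(-7) = -172
V_2→V_3: (-13)(14) − (-6)(9) = -128
V_3→V_4: (-6)(11) − (2)(14) = -94
V_4→V_5: (2)(10) − (15)(11) = -145
V_5→V_6: (15)(7) − (14)(10) = -35
V_6→V_7: (14)(3) − (-2)(7) = 56
V_7→V_1: (-2)(-7) − (-9)(3) = 41
Σ = -477
Area = |Σ|/2 = 238.5.

238.5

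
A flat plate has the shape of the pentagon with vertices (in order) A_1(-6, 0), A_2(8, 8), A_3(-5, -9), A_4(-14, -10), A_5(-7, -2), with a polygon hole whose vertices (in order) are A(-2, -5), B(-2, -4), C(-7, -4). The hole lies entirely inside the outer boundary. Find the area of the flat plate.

Outer boundary:
Apply Gauss's area formula: 2A = Σ (x_i·y_{i+1} − x_{i+1}·y_i), indices taken mod 5.
Σ = (-48) + (-32) + (-76) + (-42) + (-12) = -210
Area = |Σ|/2 = 105.
Hole:
Apply the surveyor's formula: 2A = Σ (x_i·y_{i+1} − x_{i+1}·y_i), indices taken mod 3.
Σ = (-2) + (-20) + (27) = 5
Area = |Σ|/2 = 2.5.
Net area = 105 − 2.5 = 102.5.

102.5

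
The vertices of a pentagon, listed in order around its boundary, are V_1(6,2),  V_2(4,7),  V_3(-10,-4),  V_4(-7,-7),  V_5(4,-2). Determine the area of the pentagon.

Σ = (34) + (54) + (42) + (42) + (20) = 192
Area = |Σ|/2 = 96.

96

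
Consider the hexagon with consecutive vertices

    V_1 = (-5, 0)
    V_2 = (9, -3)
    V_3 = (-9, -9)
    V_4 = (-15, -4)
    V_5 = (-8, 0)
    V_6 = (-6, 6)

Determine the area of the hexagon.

121

Apply the shoelace formula: 2A = Σ (x_i·y_{i+1} − x_{i+1}·y_i), indices taken mod 6.
V_1→V_2: (-5)(-3) − (9)(0) = 15
V_2→V_3: (9)(-9) − (-9)(-3) = -108
V_3→V_4: (-9)(-4) − (-15)(-9) = -99
V_4→V_5: (-15)(0) − (-8)(-4) = -32
V_5→V_6: (-8)(6) − (-6)(0) = -48
V_6→V_1: (-6)(0) − (-5)(6) = 30
Σ = -242
Area = |Σ|/2 = 121.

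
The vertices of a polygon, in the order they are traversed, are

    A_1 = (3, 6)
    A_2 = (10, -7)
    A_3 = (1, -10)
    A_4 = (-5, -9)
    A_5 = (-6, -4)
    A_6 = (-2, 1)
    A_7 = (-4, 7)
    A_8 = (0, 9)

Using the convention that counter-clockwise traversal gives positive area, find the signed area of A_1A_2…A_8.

Apply the shoelace formula: 2A = Σ (x_i·y_{i+1} − x_{i+1}·y_i), indices taken mod 8.
A_1→A_2: (3)(-7) − (10)(6) = -81
A_2→A_3: (10)(-10) − (1)(-7) = -93
A_3→A_4: (1)(-9) − (-5)(-10) = -59
A_4→A_5: (-5)(-4) − (-6)(-9) = -34
A_5→A_6: (-6)(1) − (-2)(-4) = -14
A_6→A_7: (-2)(7) − (-4)(1) = -10
A_7→A_8: (-4)(9) − (0)(7) = -36
A_8→A_1: (0)(6) − (3)(9) = -27
Σ = -354
Signed area = Σ/2 = -177 (negative ⇒ clockwise traversal).

-177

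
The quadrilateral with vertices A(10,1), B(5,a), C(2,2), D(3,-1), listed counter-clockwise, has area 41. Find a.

Write out the shoelace sum; only the two edges meeting at B involve a:
2·Area = [(10·a − 5·1) + (5·2 − 2·a)] + 5
       = 8·a + 10 = 82
⇒ a = 9.

9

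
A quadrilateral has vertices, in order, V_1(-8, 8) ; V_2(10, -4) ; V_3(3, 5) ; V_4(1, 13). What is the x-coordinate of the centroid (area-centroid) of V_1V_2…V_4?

31/240

Apply the shoelace formula. First the cross-terms c_i = x_i·y_{i+1} − x_{i+1}·y_i:
  -48, 62, 34, 112  ⇒  2A = 160, A = 80.
Then Σ (x_i + x_{i+1})·c_i = 62, so x̄ = 62 / (6·80) = 31/240.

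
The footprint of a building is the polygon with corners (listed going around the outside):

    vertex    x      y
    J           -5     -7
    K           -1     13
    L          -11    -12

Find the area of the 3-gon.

Apply the surveyor's formula: 2A = Σ (x_i·y_{i+1} − x_{i+1}·y_i), indices taken mod 3.
Cross-terms: -72, 155, 17  ⇒  Σ = 100
Area = |Σ|/2 = 50.

50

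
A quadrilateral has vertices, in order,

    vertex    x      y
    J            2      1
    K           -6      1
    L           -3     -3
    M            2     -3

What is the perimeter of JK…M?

|JK| = √((-8)² + (0)²) = √64 = 8
|KL| = √((3)² + (-4)²) = √25 = 5
|LM| = √((5)² + (0)²) = √25 = 5
|MJ| = √((0)² + (4)²) = √16 = 4
Perimeter = 8 + 5 + 5 + 4 = 22.

22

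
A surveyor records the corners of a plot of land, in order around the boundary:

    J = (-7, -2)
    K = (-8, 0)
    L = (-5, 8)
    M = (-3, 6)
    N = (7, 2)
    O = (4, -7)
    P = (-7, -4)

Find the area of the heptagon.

135

Cross-terms: -16, -64, -6, -48, -57, -65, -14  ⇒  Σ = -270
Area = |Σ|/2 = 135.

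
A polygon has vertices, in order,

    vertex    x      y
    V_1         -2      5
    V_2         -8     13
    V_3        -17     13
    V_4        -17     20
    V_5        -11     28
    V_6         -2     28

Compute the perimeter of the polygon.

|V_1V_2| = √((-6)² + (8)²) = √100 = 10
|V_2V_3| = √((-9)² + (0)²) = √81 = 9
|V_3V_4| = √((0)² + (7)²) = √49 = 7
|V_4V_5| = √((6)² + (8)²) = √100 = 10
|V_5V_6| = √((9)² + (0)²) = √81 = 9
|V_6V_1| = √((0)² + (-23)²) = √529 = 23
Perimeter = 10 + 9 + 7 + 10 + 9 + 23 = 68.

68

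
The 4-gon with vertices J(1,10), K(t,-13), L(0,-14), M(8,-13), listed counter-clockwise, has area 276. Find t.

The doubled signed area Σ (x_i y_{i+1} − x_{i+1} y_i) is linear in t.
With t=0 it equals 192; the coefficient of t is -24 (from the two edges through K).
So -24·t + 192 = 2·276 = 552 ⇒ t = -15.

-15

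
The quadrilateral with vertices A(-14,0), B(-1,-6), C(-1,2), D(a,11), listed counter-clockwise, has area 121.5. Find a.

-12

The doubled signed area Σ (x_i y_{i+1} − x_{i+1} y_i) is linear in a.
With a=0 it equals 219; the coefficient of a is -2 (from the two edges through D).
So -2·a + 219 = 2·121.5 = 243 ⇒ a = -12.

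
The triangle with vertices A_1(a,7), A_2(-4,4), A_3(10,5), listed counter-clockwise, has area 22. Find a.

-6

The doubled signed area Σ (x_i y_{i+1} − x_{i+1} y_i) is linear in a.
With a=0 it equals 38; the coefficient of a is -1 (from the two edges through A_1).
So -1·a + 38 = 2·22 = 44 ⇒ a = -6.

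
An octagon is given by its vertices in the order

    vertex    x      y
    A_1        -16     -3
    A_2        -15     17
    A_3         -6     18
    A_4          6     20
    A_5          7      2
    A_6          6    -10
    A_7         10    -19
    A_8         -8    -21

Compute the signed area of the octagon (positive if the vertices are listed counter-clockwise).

A_1→A_2: (-16)(17) − (-15)(-3) = -317
A_2→A_3: (-15)(18) − (-6)(17) = -168
A_3→A_4: (-6)(20) − (6)(18) = -228
A_4→A_5: (6)(2) − (7)(20) = -128
A_5→A_6: (7)(-10) − (6)(2) = -82
A_6→A_7: (6)(-19) − (10)(-10) = -14
A_7→A_8: (10)(-21) − (-8)(-19) = -362
A_8→A_1: (-8)(-3) − (-16)(-21) = -312
Σ = -1611
Signed area = Σ/2 = -805.5 (negative ⇒ clockwise traversal).

-805.5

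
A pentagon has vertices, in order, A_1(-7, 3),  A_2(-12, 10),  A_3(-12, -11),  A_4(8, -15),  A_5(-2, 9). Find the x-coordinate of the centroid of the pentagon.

Apply the shoelace (surveyor's) formula. First the cross-terms c_i = x_i·y_{i+1} − x_{i+1}·y_i:
  -34, 252, 268, 42, 57  ⇒  2A = 585, A = 292.5.
Then Σ (x_i + x_{i+1})·c_i = -6735, so x̄ = -6735 / (6·292.5) = -449/117.

-449/117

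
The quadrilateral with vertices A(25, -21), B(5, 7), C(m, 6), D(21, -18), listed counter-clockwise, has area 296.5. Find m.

Write out the shoelace sum; only the two edges meeting at C involve m:
2·Area = [(5·6 − m·7) + (m·(-18) − 21·6)] + 289
       = -25·m + 193 = 593
⇒ m = -16.

-16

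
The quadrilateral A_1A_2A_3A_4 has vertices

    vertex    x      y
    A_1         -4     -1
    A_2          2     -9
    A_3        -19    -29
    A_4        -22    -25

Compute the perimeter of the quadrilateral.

74

|A_1A_2| = √((6)² + (-8)²) = √100 = 10
|A_2A_3| = √((-21)² + (-20)²) = √841 = 29
|A_3A_4| = √((-3)² + (4)²) = √25 = 5
|A_4A_1| = √((18)² + (24)²) = √900 = 30
Perimeter = 10 + 29 + 5 + 30 = 74.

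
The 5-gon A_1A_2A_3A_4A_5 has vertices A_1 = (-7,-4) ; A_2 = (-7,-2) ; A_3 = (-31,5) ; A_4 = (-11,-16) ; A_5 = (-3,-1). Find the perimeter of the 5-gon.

|A_1A_2| = √((0)² + (2)²) = √4 = 2
|A_2A_3| = √((-24)² + (7)²) = √625 = 25
|A_3A_4| = √((20)² + (-21)²) = √841 = 29
|A_4A_5| = √((8)² + (15)²) = √289 = 17
|A_5A_1| = √((-4)² + (-3)²) = √25 = 5
Perimeter = 2 + 25 + 29 + 17 + 5 = 78.

78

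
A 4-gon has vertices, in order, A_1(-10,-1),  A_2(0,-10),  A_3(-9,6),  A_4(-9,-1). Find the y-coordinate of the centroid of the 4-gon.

Apply the surveyor's formula. First the cross-terms c_i = x_i·y_{i+1} − x_{i+1}·y_i:
  100, -90, 63, -1  ⇒  2A = 72, A = 36.
Then Σ (y_i + y_{i+1})·c_i = -423, so ȳ = -423 / (6·36) = -47/24.

-47/24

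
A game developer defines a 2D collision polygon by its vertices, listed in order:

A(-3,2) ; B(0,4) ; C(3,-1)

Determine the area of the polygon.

Σ = (-12) + (-12) + (3) = -21
Area = |Σ|/2 = 10.5.

10.5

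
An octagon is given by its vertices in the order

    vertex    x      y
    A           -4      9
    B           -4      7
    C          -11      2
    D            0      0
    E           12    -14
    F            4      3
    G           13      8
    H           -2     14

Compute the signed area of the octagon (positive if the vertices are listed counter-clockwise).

199

Apply the surveyor's formula: 2A = Σ (x_i·y_{i+1} − x_{i+1}·y_i), indices taken mod 8.
Σ = (8) + (69) + (0) + (0) + (92) + (-7) + (198) + (38) = 398
Signed area = Σ/2 = 199 (positive ⇒ counter-clockwise traversal).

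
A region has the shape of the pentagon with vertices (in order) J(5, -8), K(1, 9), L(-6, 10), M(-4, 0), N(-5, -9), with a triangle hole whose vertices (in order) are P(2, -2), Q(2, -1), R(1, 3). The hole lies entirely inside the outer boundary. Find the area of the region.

Outer boundary:
Cross-terms: 53, 64, 40, 36, 85  ⇒  Σ = 278
Area = |Σ|/2 = 139.
Hole:
P→Q: (2)(-1) − (2)(-2) = 2
Q→R: (2)(3) − (1)(-1) = 7
R→P: (1)(-2) − (2)(3) = -8
Σ = 1
Area = |Σ|/2 = 0.5.
Net area = 139 − 0.5 = 138.5.

138.5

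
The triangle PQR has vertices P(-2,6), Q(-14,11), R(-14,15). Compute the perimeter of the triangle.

32

|PQ| = √((-12)² + (5)²) = √169 = 13
|QR| = √((0)² + (4)²) = √16 = 4
|RP| = √((12)² + (-9)²) = √225 = 15
Perimeter = 13 + 4 + 15 = 32.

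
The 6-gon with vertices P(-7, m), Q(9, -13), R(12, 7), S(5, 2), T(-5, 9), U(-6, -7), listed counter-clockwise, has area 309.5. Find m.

The doubled signed area Σ (x_i y_{i+1} − x_{i+1} y_i) is linear in m.
With m=0 it equals 394; the coefficient of m is -15 (from the two edges through P).
So -15·m + 394 = 2·309.5 = 619 ⇒ m = -15.

-15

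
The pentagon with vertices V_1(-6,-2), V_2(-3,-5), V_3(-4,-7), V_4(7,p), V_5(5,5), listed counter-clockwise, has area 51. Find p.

The doubled signed area Σ (x_i y_{i+1} − x_{i+1} y_i) is linear in p.
With p=0 it equals 129; the coefficient of p is -9 (from the two edges through V_4).
So -9·p + 129 = 2·51 = 102 ⇒ p = 3.

3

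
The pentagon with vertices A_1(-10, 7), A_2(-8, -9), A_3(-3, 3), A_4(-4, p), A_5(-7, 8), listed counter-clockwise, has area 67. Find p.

7

Write out the shoelace sum; only the two edges meeting at A_4 involve p:
2·Area = [((-3)·p − (-4)·3) + ((-4)·8 − (-7)·p)] + 126
       = 4·p + 106 = 134
⇒ p = 7.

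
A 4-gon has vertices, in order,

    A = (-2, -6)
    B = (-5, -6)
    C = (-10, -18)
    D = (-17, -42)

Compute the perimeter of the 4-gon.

|AB| = √((-3)² + (0)²) = √9 = 3
|BC| = √((-5)² + (-12)²) = √169 = 13
|CD| = √((-7)² + (-24)²) = √625 = 25
|DA| = √((15)² + (36)²) = √1521 = 39
Perimeter = 3 + 13 + 25 + 39 = 80.

80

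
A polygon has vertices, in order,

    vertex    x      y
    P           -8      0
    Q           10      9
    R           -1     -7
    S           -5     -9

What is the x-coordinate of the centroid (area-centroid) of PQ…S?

-19/33

Apply the surveyor's formula. First the cross-terms c_i = x_i·y_{i+1} − x_{i+1}·y_i:
  -72, -61, -26, -72  ⇒  2A = -231, A = -115.5.
Then Σ (x_i + x_{i+1})·c_i = 399, so x̄ = 399 / (6·(-115.5)) = -19/33.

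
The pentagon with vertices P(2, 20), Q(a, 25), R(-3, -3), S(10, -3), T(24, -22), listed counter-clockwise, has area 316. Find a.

The doubled signed area Σ (x_i y_{i+1} − x_{i+1} y_i) is linear in a.
With a=0 it equals 540; the coefficient of a is -23 (from the two edges through Q).
So -23·a + 540 = 2·316 = 632 ⇒ a = -4.

-4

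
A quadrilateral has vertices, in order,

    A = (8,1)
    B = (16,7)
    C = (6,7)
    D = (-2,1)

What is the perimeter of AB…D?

40

|AB| = √((8)² + (6)²) = √100 = 10
|BC| = √((-10)² + (0)²) = √100 = 10
|CD| = √((-8)² + (-6)²) = √100 = 10
|DA| = √((10)² + (0)²) = √100 = 10
Perimeter = 10 + 10 + 10 + 10 = 40.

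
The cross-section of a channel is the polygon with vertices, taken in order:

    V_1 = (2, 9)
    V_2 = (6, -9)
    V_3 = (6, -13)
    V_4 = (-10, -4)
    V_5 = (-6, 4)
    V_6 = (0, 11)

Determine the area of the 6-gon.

201

Apply Gauss's area formula: 2A = Σ (x_i·y_{i+1} − x_{i+1}·y_i), indices taken mod 6.
Cross-terms: -72, -24, -154, -64, -66, -22  ⇒  Σ = -402
Area = |Σ|/2 = 201.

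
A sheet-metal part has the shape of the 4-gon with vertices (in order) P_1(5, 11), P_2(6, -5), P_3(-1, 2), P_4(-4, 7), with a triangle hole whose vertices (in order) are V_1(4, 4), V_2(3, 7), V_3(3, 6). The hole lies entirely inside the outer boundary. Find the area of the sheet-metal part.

Outer boundary:
Cross-terms: -91, 7, 1, -79  ⇒  Σ = -162
Area = |Σ|/2 = 81.
Hole:
Apply Gauss's area formula: 2A = Σ (x_i·y_{i+1} − x_{i+1}·y_i), indices taken mod 3.
Cross-terms: 16, -3, -12  ⇒  Σ = 1
Area = |Σ|/2 = 0.5.
Net area = 81 − 0.5 = 80.5.

80.5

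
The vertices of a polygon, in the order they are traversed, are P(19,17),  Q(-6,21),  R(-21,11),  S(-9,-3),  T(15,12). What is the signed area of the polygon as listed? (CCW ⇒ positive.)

501

Apply the shoelace formula: 2A = Σ (x_i·y_{i+1} − x_{i+1}·y_i), indices taken mod 5.
P→Q: (19)(21) − (-6)(17) = 501
Q→R: (-6)(11) − (-21)(21) = 375
R→S: (-21)(-3) − (-9)(11) = 162
S→T: (-9)(12) − (15)(-3) = -63
T→P: (15)(17) − (19)(12) = 27
Σ = 1002
Signed area = Σ/2 = 501 (positive ⇒ counter-clockwise traversal).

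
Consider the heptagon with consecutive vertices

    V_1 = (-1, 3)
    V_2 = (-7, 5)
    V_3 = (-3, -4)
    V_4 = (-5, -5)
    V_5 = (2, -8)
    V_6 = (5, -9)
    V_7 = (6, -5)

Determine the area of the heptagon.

Apply the surveyor's formula: 2A = Σ (x_i·y_{i+1} − x_{i+1}·y_i), indices taken mod 7.
Σ = (16) + (43) + (-5) + (50) + (22) + (29) + (13) = 168
Area = |Σ|/2 = 84.

84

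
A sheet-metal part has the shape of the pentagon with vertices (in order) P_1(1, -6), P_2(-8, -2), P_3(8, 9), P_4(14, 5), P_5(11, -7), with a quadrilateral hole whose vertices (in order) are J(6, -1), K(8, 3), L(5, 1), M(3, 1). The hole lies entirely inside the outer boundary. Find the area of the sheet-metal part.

Outer boundary:
Apply the surveyor's formula: 2A = Σ (x_i·y_{i+1} − x_{i+1}·y_i), indices taken mod 5.
Σ = (-50) + (-56) + (-86) + (-153) + (-59) = -404
Area = |Σ|/2 = 202.
Hole:
Σ = (26) + (-7) + (2) + (-9) = 12
Area = |Σ|/2 = 6.
Net area = 202 − 6 = 196.

196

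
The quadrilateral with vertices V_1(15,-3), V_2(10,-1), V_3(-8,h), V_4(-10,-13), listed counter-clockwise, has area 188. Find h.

2

Write out the shoelace sum; only the two edges meeting at V_3 involve h:
2·Area = [(10·h − (-8)·(-1)) + ((-8)·(-13) − (-10)·h)] + 240
       = 20·h + 336 = 376
⇒ h = 2.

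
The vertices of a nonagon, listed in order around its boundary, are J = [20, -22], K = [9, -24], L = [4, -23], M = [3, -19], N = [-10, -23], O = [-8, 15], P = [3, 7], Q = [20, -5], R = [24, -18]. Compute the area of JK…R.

828.5

Apply Gauss's area formula: 2A = Σ (x_i·y_{i+1} − x_{i+1}·y_i), indices taken mod 9.
Σ = (-282) + (-111) + (-7) + (-259) + (-334) + (-101) + (-155) + (-240) + (-168) = -1657
Area = |Σ|/2 = 828.5.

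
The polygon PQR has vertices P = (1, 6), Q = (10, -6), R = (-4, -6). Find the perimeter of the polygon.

42

|PQ| = √((9)² + (-12)²) = √225 = 15
|QR| = √((-14)² + (0)²) = √196 = 14
|RP| = √((5)² + (12)²) = √169 = 13
Perimeter = 15 + 14 + 13 = 42.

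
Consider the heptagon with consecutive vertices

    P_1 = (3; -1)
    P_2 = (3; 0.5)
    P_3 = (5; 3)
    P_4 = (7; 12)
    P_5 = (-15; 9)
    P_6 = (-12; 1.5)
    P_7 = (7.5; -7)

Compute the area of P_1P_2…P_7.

Apply the surveyor's formula: 2A = Σ (x_i·y_{i+1} − x_{i+1}·y_i), indices taken mod 7.
Σ = (4.5) + (6.5) + (39) + (243) + (85.5) + (72.75) + (13.5) = 464.75
Area = |Σ|/2 = 232.375.

232.375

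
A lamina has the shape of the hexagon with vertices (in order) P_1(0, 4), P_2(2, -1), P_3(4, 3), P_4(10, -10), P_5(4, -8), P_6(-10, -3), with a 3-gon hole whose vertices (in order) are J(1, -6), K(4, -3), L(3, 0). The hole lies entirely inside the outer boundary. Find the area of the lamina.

114

Outer boundary:
Apply the shoelace (surveyor's) formula: 2A = Σ (x_i·y_{i+1} − x_{i+1}·y_i), indices taken mod 6.
Σ = (-8) + (10) + (-70) + (-40) + (-92) + (-40) = -240
Area = |Σ|/2 = 120.
Hole:
Apply Gauss's area formula: 2A = Σ (x_i·y_{i+1} − x_{i+1}·y_i), indices taken mod 3.
J→K: (1)(-3) − (4)(-6) = 21
K→L: (4)(0) − (3)(-3) = 9
L→J: (3)(-6) − (1)(0) = -18
Σ = 12
Area = |Σ|/2 = 6.
Net area = 120 − 6 = 114.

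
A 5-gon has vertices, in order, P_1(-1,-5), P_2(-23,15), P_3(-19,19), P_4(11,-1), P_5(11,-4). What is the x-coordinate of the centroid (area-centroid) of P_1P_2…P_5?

Apply Gauss's area formula. First the cross-terms c_i = x_i·y_{i+1} − x_{i+1}·y_i:
  -130, -152, -190, -33, -59  ⇒  2A = -564, A = -282.
Then Σ (x_i + x_{i+1})·c_i = 9708, so x̄ = 9708 / (6·(-282)) = -809/141.

-809/141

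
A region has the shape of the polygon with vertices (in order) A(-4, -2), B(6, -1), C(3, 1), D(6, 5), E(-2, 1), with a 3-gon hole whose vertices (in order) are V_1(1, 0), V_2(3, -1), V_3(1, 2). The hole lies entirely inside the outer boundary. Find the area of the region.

27

Outer boundary:
Cross-terms: 16, 9, 9, 16, 8  ⇒  Σ = 58
Area = |Σ|/2 = 29.
Hole:
Apply Gauss's area formula: 2A = Σ (x_i·y_{i+1} − x_{i+1}·y_i), indices taken mod 3.
Cross-terms: -1, 7, -2  ⇒  Σ = 4
Area = |Σ|/2 = 2.
Net area = 29 − 2 = 27.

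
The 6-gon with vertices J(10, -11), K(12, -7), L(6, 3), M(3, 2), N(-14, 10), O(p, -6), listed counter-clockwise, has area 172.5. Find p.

0

The doubled signed area Σ (x_i y_{i+1} − x_{i+1} y_i) is linear in p.
With p=0 it equals 345; the coefficient of p is -21 (from the two edges through O).
So -21·p + 345 = 2·172.5 = 345 ⇒ p = 0.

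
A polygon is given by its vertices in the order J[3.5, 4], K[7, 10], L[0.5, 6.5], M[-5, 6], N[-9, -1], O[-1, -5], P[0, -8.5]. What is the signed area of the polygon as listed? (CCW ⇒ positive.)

112.125

Apply Gauss's area formula: 2A = Σ (x_i·y_{i+1} − x_{i+1}·y_i), indices taken mod 7.
Σ = (7) + (40.5) + (35.5) + (59) + (44) + (8.5) + (29.75) = 224.25
Signed area = Σ/2 = 112.125 (positive ⇒ counter-clockwise traversal).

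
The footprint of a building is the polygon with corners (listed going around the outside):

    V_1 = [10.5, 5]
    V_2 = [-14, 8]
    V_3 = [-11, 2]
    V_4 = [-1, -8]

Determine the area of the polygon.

Apply the shoelace (surveyor's) formula: 2A = Σ (x_i·y_{i+1} − x_{i+1}·y_i), indices taken mod 4.
Σ = (154) + (60) + (90) + (79) = 383
Area = |Σ|/2 = 191.5.

191.5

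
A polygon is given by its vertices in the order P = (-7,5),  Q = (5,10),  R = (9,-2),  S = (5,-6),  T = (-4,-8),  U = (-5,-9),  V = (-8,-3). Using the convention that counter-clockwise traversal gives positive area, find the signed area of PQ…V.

-212.5

Σ = (-95) + (-100) + (-44) + (-64) + (-4) + (-57) + (-61) = -425
Signed area = Σ/2 = -212.5 (negative ⇒ clockwise traversal).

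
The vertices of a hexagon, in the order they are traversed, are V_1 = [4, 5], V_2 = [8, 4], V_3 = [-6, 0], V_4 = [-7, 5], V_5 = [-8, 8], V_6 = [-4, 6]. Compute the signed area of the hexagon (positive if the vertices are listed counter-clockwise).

V_1→V_2: (4)(4) − (8)(5) = -24
V_2→V_3: (8)(0) − (-6)(4) = 24
V_3→V_4: (-6)(5) − (-7)(0) = -30
V_4→V_5: (-7)(8) − (-8)(5) = -16
V_5→V_6: (-8)(6) − (-4)(8) = -16
V_6→V_1: (-4)(5) − (4)(6) = -44
Σ = -106
Signed area = Σ/2 = -53 (negative ⇒ clockwise traversal).

-53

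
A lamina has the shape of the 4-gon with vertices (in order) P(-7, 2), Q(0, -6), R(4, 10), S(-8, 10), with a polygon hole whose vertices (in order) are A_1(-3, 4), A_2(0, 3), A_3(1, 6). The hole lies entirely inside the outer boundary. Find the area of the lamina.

115

Outer boundary:
Cross-terms: 42, 24, 120, 54  ⇒  Σ = 240
Area = |Σ|/2 = 120.
Hole:
Cross-terms: -9, -3, 22  ⇒  Σ = 10
Area = |Σ|/2 = 5.
Net area = 120 − 5 = 115.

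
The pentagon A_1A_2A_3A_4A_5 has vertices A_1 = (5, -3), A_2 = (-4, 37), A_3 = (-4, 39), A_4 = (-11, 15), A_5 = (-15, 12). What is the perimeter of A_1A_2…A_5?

|A_1A_2| = √((-9)² + (40)²) = √1681 = 41
|A_2A_3| = √((0)² + (2)²) = √4 = 2
|A_3A_4| = √((-7)² + (-24)²) = √625 = 25
|A_4A_5| = √((-4)² + (-3)²) = √25 = 5
|A_5A_1| = √((20)² + (-15)²) = √625 = 25
Perimeter = 41 + 2 + 25 + 5 + 25 = 98.

98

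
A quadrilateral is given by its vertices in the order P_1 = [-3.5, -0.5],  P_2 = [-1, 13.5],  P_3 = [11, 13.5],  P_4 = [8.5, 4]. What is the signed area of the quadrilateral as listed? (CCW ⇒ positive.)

Cross-terms: -47.75, -162, -70.75, 9.75  ⇒  Σ = -270.75
Signed area = Σ/2 = -135.375 (negative ⇒ clockwise traversal).

-135.375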